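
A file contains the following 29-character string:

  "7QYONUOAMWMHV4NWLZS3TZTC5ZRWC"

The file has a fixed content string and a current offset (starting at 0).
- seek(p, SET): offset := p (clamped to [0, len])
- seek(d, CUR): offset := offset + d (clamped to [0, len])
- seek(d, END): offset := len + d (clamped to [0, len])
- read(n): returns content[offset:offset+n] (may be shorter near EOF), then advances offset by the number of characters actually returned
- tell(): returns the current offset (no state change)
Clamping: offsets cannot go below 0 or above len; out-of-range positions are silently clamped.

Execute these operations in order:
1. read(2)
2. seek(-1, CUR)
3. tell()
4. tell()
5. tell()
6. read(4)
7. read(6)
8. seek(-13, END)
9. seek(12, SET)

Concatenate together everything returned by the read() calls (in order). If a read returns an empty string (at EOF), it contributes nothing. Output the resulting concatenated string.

Answer: 7QQYONUOAMWM

Derivation:
After 1 (read(2)): returned '7Q', offset=2
After 2 (seek(-1, CUR)): offset=1
After 3 (tell()): offset=1
After 4 (tell()): offset=1
After 5 (tell()): offset=1
After 6 (read(4)): returned 'QYON', offset=5
After 7 (read(6)): returned 'UOAMWM', offset=11
After 8 (seek(-13, END)): offset=16
After 9 (seek(12, SET)): offset=12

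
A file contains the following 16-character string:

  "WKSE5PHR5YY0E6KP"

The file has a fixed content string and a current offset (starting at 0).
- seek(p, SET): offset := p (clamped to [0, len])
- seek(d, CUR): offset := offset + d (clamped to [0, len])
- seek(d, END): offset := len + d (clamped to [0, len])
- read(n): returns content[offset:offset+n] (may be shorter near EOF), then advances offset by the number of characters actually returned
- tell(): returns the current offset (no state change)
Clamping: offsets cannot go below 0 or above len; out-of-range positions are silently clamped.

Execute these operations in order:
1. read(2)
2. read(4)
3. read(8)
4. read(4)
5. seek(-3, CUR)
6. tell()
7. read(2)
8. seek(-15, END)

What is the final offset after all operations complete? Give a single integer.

Answer: 1

Derivation:
After 1 (read(2)): returned 'WK', offset=2
After 2 (read(4)): returned 'SE5P', offset=6
After 3 (read(8)): returned 'HR5YY0E6', offset=14
After 4 (read(4)): returned 'KP', offset=16
After 5 (seek(-3, CUR)): offset=13
After 6 (tell()): offset=13
After 7 (read(2)): returned '6K', offset=15
After 8 (seek(-15, END)): offset=1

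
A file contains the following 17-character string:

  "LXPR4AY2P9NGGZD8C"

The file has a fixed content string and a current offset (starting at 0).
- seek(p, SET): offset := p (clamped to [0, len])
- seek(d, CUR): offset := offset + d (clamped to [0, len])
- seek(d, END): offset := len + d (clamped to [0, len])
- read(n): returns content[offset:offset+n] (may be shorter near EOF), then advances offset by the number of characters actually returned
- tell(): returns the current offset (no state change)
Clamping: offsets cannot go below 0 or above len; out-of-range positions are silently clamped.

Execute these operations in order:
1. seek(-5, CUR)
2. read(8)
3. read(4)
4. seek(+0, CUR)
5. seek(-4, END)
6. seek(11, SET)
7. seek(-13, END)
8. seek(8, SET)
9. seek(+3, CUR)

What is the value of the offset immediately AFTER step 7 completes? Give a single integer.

After 1 (seek(-5, CUR)): offset=0
After 2 (read(8)): returned 'LXPR4AY2', offset=8
After 3 (read(4)): returned 'P9NG', offset=12
After 4 (seek(+0, CUR)): offset=12
After 5 (seek(-4, END)): offset=13
After 6 (seek(11, SET)): offset=11
After 7 (seek(-13, END)): offset=4

Answer: 4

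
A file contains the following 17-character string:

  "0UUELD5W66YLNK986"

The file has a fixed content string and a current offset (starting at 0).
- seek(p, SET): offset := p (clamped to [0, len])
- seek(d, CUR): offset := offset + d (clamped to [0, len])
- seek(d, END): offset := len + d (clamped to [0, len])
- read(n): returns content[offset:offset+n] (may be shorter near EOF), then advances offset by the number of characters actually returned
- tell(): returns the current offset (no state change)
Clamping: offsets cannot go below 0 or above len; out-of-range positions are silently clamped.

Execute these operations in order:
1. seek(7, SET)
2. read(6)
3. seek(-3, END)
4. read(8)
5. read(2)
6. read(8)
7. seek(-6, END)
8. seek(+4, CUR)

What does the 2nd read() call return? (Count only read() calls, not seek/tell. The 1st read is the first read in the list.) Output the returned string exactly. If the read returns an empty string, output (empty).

After 1 (seek(7, SET)): offset=7
After 2 (read(6)): returned 'W66YLN', offset=13
After 3 (seek(-3, END)): offset=14
After 4 (read(8)): returned '986', offset=17
After 5 (read(2)): returned '', offset=17
After 6 (read(8)): returned '', offset=17
After 7 (seek(-6, END)): offset=11
After 8 (seek(+4, CUR)): offset=15

Answer: 986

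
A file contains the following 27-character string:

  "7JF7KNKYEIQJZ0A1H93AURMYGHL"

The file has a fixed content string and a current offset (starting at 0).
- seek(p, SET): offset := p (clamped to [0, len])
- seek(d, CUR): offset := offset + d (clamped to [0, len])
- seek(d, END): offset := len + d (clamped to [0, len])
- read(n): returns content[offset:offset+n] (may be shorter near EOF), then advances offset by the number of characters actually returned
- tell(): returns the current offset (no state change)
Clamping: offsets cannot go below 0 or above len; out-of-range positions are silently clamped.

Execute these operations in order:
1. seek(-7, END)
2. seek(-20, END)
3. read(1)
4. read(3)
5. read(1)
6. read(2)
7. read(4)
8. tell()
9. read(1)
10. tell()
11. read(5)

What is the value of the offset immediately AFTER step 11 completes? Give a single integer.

Answer: 24

Derivation:
After 1 (seek(-7, END)): offset=20
After 2 (seek(-20, END)): offset=7
After 3 (read(1)): returned 'Y', offset=8
After 4 (read(3)): returned 'EIQ', offset=11
After 5 (read(1)): returned 'J', offset=12
After 6 (read(2)): returned 'Z0', offset=14
After 7 (read(4)): returned 'A1H9', offset=18
After 8 (tell()): offset=18
After 9 (read(1)): returned '3', offset=19
After 10 (tell()): offset=19
After 11 (read(5)): returned 'AURMY', offset=24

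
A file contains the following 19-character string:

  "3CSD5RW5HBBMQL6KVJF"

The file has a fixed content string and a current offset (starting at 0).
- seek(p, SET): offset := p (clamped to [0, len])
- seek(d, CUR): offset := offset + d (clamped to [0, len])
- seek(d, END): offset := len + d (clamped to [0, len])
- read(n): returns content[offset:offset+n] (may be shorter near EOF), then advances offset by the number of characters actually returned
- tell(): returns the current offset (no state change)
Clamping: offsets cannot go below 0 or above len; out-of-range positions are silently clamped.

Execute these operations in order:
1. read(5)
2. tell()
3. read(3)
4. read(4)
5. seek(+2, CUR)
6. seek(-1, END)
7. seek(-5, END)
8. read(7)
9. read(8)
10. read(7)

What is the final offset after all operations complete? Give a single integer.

Answer: 19

Derivation:
After 1 (read(5)): returned '3CSD5', offset=5
After 2 (tell()): offset=5
After 3 (read(3)): returned 'RW5', offset=8
After 4 (read(4)): returned 'HBBM', offset=12
After 5 (seek(+2, CUR)): offset=14
After 6 (seek(-1, END)): offset=18
After 7 (seek(-5, END)): offset=14
After 8 (read(7)): returned '6KVJF', offset=19
After 9 (read(8)): returned '', offset=19
After 10 (read(7)): returned '', offset=19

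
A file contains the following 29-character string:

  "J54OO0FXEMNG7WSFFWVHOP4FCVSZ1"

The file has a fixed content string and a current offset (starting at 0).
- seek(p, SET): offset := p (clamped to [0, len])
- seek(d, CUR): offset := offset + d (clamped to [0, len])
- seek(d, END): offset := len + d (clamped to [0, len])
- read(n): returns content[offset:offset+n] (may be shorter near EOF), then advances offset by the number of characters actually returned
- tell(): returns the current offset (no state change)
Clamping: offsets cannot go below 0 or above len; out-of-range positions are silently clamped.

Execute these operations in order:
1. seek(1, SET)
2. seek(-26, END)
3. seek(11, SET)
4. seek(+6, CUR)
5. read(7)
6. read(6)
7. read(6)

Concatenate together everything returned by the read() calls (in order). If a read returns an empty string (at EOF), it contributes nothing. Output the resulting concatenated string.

Answer: WVHOP4FCVSZ1

Derivation:
After 1 (seek(1, SET)): offset=1
After 2 (seek(-26, END)): offset=3
After 3 (seek(11, SET)): offset=11
After 4 (seek(+6, CUR)): offset=17
After 5 (read(7)): returned 'WVHOP4F', offset=24
After 6 (read(6)): returned 'CVSZ1', offset=29
After 7 (read(6)): returned '', offset=29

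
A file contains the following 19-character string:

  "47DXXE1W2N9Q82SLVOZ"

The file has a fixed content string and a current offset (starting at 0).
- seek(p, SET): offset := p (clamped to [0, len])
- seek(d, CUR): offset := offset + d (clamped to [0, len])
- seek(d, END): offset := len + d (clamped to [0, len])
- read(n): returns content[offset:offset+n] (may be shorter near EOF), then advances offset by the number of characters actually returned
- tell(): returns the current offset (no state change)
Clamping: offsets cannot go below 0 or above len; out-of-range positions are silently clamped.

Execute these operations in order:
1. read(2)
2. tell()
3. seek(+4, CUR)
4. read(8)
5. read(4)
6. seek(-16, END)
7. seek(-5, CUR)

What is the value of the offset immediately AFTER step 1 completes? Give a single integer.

After 1 (read(2)): returned '47', offset=2

Answer: 2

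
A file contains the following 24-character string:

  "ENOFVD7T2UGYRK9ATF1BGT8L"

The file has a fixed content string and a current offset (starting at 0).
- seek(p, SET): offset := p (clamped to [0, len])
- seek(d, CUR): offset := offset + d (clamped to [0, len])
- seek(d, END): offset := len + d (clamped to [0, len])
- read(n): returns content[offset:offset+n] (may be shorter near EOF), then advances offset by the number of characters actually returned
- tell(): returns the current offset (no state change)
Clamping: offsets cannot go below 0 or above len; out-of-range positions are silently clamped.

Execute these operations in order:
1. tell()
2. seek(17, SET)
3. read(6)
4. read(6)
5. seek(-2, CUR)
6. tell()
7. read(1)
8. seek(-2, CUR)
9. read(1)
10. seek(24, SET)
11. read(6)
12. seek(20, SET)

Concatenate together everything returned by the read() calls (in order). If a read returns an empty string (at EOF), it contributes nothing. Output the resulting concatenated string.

After 1 (tell()): offset=0
After 2 (seek(17, SET)): offset=17
After 3 (read(6)): returned 'F1BGT8', offset=23
After 4 (read(6)): returned 'L', offset=24
After 5 (seek(-2, CUR)): offset=22
After 6 (tell()): offset=22
After 7 (read(1)): returned '8', offset=23
After 8 (seek(-2, CUR)): offset=21
After 9 (read(1)): returned 'T', offset=22
After 10 (seek(24, SET)): offset=24
After 11 (read(6)): returned '', offset=24
After 12 (seek(20, SET)): offset=20

Answer: F1BGT8L8T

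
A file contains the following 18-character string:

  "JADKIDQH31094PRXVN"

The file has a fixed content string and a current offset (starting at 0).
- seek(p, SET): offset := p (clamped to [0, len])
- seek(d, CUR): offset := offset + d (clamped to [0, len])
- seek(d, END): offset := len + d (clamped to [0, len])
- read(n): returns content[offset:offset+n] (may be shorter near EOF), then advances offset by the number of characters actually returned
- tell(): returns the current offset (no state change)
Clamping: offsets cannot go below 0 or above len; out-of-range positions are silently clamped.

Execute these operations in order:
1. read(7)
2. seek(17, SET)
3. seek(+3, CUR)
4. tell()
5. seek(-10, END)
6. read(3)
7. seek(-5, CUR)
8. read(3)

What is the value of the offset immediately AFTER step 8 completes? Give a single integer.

Answer: 9

Derivation:
After 1 (read(7)): returned 'JADKIDQ', offset=7
After 2 (seek(17, SET)): offset=17
After 3 (seek(+3, CUR)): offset=18
After 4 (tell()): offset=18
After 5 (seek(-10, END)): offset=8
After 6 (read(3)): returned '310', offset=11
After 7 (seek(-5, CUR)): offset=6
After 8 (read(3)): returned 'QH3', offset=9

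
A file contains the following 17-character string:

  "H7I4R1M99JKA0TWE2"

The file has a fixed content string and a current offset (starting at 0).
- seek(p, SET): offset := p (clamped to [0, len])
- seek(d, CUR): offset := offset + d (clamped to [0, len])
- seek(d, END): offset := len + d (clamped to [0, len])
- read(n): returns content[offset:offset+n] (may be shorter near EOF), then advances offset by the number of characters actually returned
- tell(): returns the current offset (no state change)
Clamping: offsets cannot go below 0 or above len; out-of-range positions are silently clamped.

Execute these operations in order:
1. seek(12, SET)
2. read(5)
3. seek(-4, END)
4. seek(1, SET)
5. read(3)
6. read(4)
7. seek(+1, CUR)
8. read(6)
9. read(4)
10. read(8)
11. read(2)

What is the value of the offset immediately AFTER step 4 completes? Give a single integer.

After 1 (seek(12, SET)): offset=12
After 2 (read(5)): returned '0TWE2', offset=17
After 3 (seek(-4, END)): offset=13
After 4 (seek(1, SET)): offset=1

Answer: 1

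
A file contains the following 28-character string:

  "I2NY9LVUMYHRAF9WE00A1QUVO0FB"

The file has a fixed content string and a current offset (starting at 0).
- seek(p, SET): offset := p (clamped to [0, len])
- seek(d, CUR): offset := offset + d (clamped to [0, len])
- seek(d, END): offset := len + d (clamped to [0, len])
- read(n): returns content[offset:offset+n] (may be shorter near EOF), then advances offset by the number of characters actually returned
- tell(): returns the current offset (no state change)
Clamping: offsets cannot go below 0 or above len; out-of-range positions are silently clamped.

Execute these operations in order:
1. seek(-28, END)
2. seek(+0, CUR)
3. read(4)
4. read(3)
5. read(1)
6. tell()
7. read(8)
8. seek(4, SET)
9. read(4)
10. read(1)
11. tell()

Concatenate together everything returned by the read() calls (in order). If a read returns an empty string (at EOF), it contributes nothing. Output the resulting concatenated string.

Answer: I2NY9LVUMYHRAF9W9LVUM

Derivation:
After 1 (seek(-28, END)): offset=0
After 2 (seek(+0, CUR)): offset=0
After 3 (read(4)): returned 'I2NY', offset=4
After 4 (read(3)): returned '9LV', offset=7
After 5 (read(1)): returned 'U', offset=8
After 6 (tell()): offset=8
After 7 (read(8)): returned 'MYHRAF9W', offset=16
After 8 (seek(4, SET)): offset=4
After 9 (read(4)): returned '9LVU', offset=8
After 10 (read(1)): returned 'M', offset=9
After 11 (tell()): offset=9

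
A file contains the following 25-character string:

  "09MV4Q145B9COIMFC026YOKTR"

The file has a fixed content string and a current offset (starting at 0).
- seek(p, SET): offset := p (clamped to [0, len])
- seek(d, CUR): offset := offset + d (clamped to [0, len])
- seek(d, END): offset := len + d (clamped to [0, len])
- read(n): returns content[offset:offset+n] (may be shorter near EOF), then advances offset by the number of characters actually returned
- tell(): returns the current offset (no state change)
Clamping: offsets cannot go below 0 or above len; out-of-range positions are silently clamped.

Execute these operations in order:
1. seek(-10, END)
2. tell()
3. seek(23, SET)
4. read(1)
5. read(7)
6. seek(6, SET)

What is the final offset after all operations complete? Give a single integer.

Answer: 6

Derivation:
After 1 (seek(-10, END)): offset=15
After 2 (tell()): offset=15
After 3 (seek(23, SET)): offset=23
After 4 (read(1)): returned 'T', offset=24
After 5 (read(7)): returned 'R', offset=25
After 6 (seek(6, SET)): offset=6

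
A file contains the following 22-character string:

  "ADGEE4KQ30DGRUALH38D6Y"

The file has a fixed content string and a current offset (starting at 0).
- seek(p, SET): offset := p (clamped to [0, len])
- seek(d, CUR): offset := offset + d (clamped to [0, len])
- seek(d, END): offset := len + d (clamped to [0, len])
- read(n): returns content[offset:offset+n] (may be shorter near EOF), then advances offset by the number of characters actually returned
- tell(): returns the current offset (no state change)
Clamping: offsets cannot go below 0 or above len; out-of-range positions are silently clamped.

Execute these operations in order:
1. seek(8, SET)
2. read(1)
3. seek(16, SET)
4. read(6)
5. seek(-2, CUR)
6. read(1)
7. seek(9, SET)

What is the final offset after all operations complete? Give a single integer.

After 1 (seek(8, SET)): offset=8
After 2 (read(1)): returned '3', offset=9
After 3 (seek(16, SET)): offset=16
After 4 (read(6)): returned 'H38D6Y', offset=22
After 5 (seek(-2, CUR)): offset=20
After 6 (read(1)): returned '6', offset=21
After 7 (seek(9, SET)): offset=9

Answer: 9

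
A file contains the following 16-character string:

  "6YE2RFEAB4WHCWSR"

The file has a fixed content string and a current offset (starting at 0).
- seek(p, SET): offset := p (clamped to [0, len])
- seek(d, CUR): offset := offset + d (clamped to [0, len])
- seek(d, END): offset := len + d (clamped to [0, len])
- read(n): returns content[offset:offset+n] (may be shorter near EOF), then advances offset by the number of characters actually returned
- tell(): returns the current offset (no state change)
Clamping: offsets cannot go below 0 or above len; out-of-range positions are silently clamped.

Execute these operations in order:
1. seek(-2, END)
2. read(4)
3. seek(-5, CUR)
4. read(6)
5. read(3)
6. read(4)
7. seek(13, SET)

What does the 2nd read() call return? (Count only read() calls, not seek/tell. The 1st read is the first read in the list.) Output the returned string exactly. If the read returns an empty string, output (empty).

Answer: HCWSR

Derivation:
After 1 (seek(-2, END)): offset=14
After 2 (read(4)): returned 'SR', offset=16
After 3 (seek(-5, CUR)): offset=11
After 4 (read(6)): returned 'HCWSR', offset=16
After 5 (read(3)): returned '', offset=16
After 6 (read(4)): returned '', offset=16
After 7 (seek(13, SET)): offset=13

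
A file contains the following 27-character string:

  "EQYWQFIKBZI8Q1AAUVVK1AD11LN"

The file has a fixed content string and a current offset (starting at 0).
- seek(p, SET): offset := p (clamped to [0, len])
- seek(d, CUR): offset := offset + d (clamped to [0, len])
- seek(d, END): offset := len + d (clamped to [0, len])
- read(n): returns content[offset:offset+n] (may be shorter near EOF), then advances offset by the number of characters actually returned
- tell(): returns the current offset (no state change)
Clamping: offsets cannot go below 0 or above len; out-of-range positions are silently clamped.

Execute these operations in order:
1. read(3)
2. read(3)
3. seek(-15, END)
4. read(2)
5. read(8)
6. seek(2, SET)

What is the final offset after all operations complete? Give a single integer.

Answer: 2

Derivation:
After 1 (read(3)): returned 'EQY', offset=3
After 2 (read(3)): returned 'WQF', offset=6
After 3 (seek(-15, END)): offset=12
After 4 (read(2)): returned 'Q1', offset=14
After 5 (read(8)): returned 'AAUVVK1A', offset=22
After 6 (seek(2, SET)): offset=2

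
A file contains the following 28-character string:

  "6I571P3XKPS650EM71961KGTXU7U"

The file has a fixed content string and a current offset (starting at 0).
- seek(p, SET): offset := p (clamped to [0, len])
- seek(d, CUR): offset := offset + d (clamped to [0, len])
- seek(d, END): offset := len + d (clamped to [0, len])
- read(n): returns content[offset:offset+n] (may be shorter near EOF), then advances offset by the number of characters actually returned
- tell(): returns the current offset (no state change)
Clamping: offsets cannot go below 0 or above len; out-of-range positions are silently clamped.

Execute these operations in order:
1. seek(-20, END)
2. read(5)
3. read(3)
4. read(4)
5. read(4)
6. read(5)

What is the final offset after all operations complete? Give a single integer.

Answer: 28

Derivation:
After 1 (seek(-20, END)): offset=8
After 2 (read(5)): returned 'KPS65', offset=13
After 3 (read(3)): returned '0EM', offset=16
After 4 (read(4)): returned '7196', offset=20
After 5 (read(4)): returned '1KGT', offset=24
After 6 (read(5)): returned 'XU7U', offset=28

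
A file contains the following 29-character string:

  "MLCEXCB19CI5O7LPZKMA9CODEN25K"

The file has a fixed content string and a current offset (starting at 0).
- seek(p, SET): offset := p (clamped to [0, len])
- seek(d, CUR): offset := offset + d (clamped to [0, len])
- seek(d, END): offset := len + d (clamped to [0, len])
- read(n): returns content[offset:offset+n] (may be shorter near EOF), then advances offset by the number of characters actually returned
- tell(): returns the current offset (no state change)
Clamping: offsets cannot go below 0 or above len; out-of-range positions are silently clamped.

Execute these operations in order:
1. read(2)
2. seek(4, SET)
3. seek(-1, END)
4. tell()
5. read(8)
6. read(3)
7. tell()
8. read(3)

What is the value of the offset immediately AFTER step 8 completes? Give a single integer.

After 1 (read(2)): returned 'ML', offset=2
After 2 (seek(4, SET)): offset=4
After 3 (seek(-1, END)): offset=28
After 4 (tell()): offset=28
After 5 (read(8)): returned 'K', offset=29
After 6 (read(3)): returned '', offset=29
After 7 (tell()): offset=29
After 8 (read(3)): returned '', offset=29

Answer: 29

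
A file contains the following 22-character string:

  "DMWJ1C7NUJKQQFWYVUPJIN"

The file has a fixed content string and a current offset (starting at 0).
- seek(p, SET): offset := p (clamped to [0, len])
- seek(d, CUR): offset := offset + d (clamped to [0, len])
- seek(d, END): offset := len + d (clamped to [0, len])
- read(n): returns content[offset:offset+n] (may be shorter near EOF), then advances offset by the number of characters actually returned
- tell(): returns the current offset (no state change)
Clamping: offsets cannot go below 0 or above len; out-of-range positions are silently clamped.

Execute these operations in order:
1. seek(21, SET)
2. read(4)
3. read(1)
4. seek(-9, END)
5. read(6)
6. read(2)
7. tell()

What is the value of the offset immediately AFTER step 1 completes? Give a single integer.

Answer: 21

Derivation:
After 1 (seek(21, SET)): offset=21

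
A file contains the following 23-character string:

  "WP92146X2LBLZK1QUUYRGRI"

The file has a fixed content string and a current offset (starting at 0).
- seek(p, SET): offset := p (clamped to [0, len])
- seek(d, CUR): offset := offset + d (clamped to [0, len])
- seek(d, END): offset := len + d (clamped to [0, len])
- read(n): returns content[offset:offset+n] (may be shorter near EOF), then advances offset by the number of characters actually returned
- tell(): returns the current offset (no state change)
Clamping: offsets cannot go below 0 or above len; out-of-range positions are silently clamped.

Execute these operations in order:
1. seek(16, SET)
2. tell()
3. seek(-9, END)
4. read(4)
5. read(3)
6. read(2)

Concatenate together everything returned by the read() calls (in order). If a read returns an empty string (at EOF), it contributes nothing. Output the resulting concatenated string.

Answer: 1QUUYRGRI

Derivation:
After 1 (seek(16, SET)): offset=16
After 2 (tell()): offset=16
After 3 (seek(-9, END)): offset=14
After 4 (read(4)): returned '1QUU', offset=18
After 5 (read(3)): returned 'YRG', offset=21
After 6 (read(2)): returned 'RI', offset=23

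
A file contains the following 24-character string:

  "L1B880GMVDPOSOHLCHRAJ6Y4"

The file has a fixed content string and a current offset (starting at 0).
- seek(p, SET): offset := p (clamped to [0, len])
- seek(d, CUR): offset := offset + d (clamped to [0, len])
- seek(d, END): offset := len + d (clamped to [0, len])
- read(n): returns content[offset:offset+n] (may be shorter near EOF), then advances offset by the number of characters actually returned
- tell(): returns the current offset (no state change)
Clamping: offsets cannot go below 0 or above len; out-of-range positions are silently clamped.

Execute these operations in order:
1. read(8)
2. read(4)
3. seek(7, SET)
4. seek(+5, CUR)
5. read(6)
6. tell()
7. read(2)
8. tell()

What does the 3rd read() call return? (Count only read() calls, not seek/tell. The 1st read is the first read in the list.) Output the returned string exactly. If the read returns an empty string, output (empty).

Answer: SOHLCH

Derivation:
After 1 (read(8)): returned 'L1B880GM', offset=8
After 2 (read(4)): returned 'VDPO', offset=12
After 3 (seek(7, SET)): offset=7
After 4 (seek(+5, CUR)): offset=12
After 5 (read(6)): returned 'SOHLCH', offset=18
After 6 (tell()): offset=18
After 7 (read(2)): returned 'RA', offset=20
After 8 (tell()): offset=20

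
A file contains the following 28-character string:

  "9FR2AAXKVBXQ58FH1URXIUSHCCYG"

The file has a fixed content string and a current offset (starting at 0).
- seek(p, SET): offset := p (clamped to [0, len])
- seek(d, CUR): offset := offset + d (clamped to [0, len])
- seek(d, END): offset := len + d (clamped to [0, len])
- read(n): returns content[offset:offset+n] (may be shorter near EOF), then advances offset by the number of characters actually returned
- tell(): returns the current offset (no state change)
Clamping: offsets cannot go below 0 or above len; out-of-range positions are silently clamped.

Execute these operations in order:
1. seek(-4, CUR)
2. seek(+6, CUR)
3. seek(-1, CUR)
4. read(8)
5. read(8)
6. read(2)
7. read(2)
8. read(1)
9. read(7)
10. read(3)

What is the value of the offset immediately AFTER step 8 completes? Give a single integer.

Answer: 26

Derivation:
After 1 (seek(-4, CUR)): offset=0
After 2 (seek(+6, CUR)): offset=6
After 3 (seek(-1, CUR)): offset=5
After 4 (read(8)): returned 'AXKVBXQ5', offset=13
After 5 (read(8)): returned '8FH1URXI', offset=21
After 6 (read(2)): returned 'US', offset=23
After 7 (read(2)): returned 'HC', offset=25
After 8 (read(1)): returned 'C', offset=26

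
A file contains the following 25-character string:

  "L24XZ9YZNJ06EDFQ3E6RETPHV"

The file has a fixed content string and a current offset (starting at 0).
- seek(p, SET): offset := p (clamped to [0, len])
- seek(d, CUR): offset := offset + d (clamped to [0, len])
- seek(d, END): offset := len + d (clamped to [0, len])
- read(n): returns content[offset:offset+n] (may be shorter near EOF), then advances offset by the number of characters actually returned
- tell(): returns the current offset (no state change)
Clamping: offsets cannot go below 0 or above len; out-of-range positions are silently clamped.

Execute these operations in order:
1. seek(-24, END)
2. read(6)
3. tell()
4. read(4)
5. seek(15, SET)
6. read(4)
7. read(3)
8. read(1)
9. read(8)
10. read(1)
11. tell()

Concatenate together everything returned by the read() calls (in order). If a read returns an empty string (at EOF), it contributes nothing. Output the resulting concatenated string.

Answer: 24XZ9YZNJ0Q3E6RETPHV

Derivation:
After 1 (seek(-24, END)): offset=1
After 2 (read(6)): returned '24XZ9Y', offset=7
After 3 (tell()): offset=7
After 4 (read(4)): returned 'ZNJ0', offset=11
After 5 (seek(15, SET)): offset=15
After 6 (read(4)): returned 'Q3E6', offset=19
After 7 (read(3)): returned 'RET', offset=22
After 8 (read(1)): returned 'P', offset=23
After 9 (read(8)): returned 'HV', offset=25
After 10 (read(1)): returned '', offset=25
After 11 (tell()): offset=25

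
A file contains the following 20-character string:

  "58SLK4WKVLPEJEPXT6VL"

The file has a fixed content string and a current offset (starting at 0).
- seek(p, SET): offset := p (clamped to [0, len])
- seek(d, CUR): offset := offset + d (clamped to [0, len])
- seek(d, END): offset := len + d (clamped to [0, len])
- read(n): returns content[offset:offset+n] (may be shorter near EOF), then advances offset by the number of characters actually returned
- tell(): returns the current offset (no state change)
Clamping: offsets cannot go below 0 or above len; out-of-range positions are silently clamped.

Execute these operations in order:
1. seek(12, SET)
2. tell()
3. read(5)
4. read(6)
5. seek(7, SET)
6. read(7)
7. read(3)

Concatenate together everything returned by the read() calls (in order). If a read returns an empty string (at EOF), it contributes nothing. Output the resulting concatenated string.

Answer: JEPXT6VLKVLPEJEPXT

Derivation:
After 1 (seek(12, SET)): offset=12
After 2 (tell()): offset=12
After 3 (read(5)): returned 'JEPXT', offset=17
After 4 (read(6)): returned '6VL', offset=20
After 5 (seek(7, SET)): offset=7
After 6 (read(7)): returned 'KVLPEJE', offset=14
After 7 (read(3)): returned 'PXT', offset=17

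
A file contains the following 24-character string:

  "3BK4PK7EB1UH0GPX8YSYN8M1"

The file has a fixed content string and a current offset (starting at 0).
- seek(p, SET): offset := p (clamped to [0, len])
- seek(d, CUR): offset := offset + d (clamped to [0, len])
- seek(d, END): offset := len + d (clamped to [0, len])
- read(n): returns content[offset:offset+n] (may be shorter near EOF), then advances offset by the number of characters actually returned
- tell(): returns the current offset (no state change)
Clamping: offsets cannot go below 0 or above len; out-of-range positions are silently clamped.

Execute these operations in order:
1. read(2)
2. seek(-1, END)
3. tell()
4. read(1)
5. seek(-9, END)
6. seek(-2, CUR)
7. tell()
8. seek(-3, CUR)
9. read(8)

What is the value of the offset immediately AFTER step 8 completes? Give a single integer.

After 1 (read(2)): returned '3B', offset=2
After 2 (seek(-1, END)): offset=23
After 3 (tell()): offset=23
After 4 (read(1)): returned '1', offset=24
After 5 (seek(-9, END)): offset=15
After 6 (seek(-2, CUR)): offset=13
After 7 (tell()): offset=13
After 8 (seek(-3, CUR)): offset=10

Answer: 10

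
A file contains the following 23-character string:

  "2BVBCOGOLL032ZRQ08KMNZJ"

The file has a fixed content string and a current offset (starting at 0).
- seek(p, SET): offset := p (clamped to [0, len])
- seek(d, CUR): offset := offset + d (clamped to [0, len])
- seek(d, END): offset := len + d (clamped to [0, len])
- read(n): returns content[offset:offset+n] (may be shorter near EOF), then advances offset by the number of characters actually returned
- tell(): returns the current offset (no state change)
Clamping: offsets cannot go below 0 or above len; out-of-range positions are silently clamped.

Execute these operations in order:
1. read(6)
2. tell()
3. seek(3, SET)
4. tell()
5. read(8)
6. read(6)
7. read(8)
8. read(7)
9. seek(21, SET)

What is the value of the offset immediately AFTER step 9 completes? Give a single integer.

Answer: 21

Derivation:
After 1 (read(6)): returned '2BVBCO', offset=6
After 2 (tell()): offset=6
After 3 (seek(3, SET)): offset=3
After 4 (tell()): offset=3
After 5 (read(8)): returned 'BCOGOLL0', offset=11
After 6 (read(6)): returned '32ZRQ0', offset=17
After 7 (read(8)): returned '8KMNZJ', offset=23
After 8 (read(7)): returned '', offset=23
After 9 (seek(21, SET)): offset=21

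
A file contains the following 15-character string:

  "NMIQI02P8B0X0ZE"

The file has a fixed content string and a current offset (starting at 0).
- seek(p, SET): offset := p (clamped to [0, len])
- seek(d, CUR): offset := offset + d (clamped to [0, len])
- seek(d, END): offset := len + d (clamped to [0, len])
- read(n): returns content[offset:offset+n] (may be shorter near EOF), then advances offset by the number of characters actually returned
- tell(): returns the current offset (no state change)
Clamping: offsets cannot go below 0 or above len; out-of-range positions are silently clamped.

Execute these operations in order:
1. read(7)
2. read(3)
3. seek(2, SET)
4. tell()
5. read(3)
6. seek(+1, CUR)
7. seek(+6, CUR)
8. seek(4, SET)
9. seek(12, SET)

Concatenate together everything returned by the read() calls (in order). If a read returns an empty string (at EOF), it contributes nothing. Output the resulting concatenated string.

Answer: NMIQI02P8BIQI

Derivation:
After 1 (read(7)): returned 'NMIQI02', offset=7
After 2 (read(3)): returned 'P8B', offset=10
After 3 (seek(2, SET)): offset=2
After 4 (tell()): offset=2
After 5 (read(3)): returned 'IQI', offset=5
After 6 (seek(+1, CUR)): offset=6
After 7 (seek(+6, CUR)): offset=12
After 8 (seek(4, SET)): offset=4
After 9 (seek(12, SET)): offset=12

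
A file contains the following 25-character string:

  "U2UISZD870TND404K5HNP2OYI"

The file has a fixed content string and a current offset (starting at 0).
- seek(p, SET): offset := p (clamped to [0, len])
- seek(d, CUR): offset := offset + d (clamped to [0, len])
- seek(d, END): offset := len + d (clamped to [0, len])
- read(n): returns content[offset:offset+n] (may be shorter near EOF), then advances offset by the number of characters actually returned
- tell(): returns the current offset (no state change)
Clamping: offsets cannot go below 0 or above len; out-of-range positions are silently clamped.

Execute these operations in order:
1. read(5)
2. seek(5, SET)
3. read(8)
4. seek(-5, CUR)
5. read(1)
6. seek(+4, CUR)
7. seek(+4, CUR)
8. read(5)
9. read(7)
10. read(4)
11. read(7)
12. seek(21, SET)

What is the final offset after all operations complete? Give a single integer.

After 1 (read(5)): returned 'U2UIS', offset=5
After 2 (seek(5, SET)): offset=5
After 3 (read(8)): returned 'ZD870TND', offset=13
After 4 (seek(-5, CUR)): offset=8
After 5 (read(1)): returned '7', offset=9
After 6 (seek(+4, CUR)): offset=13
After 7 (seek(+4, CUR)): offset=17
After 8 (read(5)): returned '5HNP2', offset=22
After 9 (read(7)): returned 'OYI', offset=25
After 10 (read(4)): returned '', offset=25
After 11 (read(7)): returned '', offset=25
After 12 (seek(21, SET)): offset=21

Answer: 21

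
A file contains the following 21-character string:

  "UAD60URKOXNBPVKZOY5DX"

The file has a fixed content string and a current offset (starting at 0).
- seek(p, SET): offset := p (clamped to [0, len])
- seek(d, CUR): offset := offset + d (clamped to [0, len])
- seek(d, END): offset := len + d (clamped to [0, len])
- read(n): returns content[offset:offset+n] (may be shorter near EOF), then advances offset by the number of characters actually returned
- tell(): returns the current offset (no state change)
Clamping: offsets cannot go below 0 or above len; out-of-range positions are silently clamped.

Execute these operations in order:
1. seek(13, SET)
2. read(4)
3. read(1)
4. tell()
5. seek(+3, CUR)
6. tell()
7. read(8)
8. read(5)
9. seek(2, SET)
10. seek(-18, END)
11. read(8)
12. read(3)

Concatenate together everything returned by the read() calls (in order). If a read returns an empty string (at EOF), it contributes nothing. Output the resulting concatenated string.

After 1 (seek(13, SET)): offset=13
After 2 (read(4)): returned 'VKZO', offset=17
After 3 (read(1)): returned 'Y', offset=18
After 4 (tell()): offset=18
After 5 (seek(+3, CUR)): offset=21
After 6 (tell()): offset=21
After 7 (read(8)): returned '', offset=21
After 8 (read(5)): returned '', offset=21
After 9 (seek(2, SET)): offset=2
After 10 (seek(-18, END)): offset=3
After 11 (read(8)): returned '60URKOXN', offset=11
After 12 (read(3)): returned 'BPV', offset=14

Answer: VKZOY60URKOXNBPV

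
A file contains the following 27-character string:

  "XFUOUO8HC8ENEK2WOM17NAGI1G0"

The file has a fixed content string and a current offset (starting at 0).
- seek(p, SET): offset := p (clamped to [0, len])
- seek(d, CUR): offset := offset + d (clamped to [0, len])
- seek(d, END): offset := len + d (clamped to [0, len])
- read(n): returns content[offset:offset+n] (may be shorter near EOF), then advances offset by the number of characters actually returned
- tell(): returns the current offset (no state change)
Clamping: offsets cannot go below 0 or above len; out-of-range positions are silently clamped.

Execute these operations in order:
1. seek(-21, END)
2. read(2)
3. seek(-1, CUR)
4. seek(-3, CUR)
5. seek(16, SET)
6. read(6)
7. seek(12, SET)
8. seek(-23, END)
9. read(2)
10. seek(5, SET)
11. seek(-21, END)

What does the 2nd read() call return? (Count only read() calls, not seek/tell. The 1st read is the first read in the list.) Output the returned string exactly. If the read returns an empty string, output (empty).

After 1 (seek(-21, END)): offset=6
After 2 (read(2)): returned '8H', offset=8
After 3 (seek(-1, CUR)): offset=7
After 4 (seek(-3, CUR)): offset=4
After 5 (seek(16, SET)): offset=16
After 6 (read(6)): returned 'OM17NA', offset=22
After 7 (seek(12, SET)): offset=12
After 8 (seek(-23, END)): offset=4
After 9 (read(2)): returned 'UO', offset=6
After 10 (seek(5, SET)): offset=5
After 11 (seek(-21, END)): offset=6

Answer: OM17NA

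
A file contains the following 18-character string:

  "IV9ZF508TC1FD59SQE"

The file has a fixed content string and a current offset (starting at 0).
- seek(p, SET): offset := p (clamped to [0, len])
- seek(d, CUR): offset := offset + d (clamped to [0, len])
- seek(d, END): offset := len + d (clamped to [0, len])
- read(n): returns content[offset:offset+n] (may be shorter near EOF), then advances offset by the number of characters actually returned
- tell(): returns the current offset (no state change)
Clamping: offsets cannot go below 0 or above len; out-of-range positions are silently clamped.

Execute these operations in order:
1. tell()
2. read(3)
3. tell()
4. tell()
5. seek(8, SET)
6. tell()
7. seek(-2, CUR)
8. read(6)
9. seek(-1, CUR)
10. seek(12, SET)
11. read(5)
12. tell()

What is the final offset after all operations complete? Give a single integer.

After 1 (tell()): offset=0
After 2 (read(3)): returned 'IV9', offset=3
After 3 (tell()): offset=3
After 4 (tell()): offset=3
After 5 (seek(8, SET)): offset=8
After 6 (tell()): offset=8
After 7 (seek(-2, CUR)): offset=6
After 8 (read(6)): returned '08TC1F', offset=12
After 9 (seek(-1, CUR)): offset=11
After 10 (seek(12, SET)): offset=12
After 11 (read(5)): returned 'D59SQ', offset=17
After 12 (tell()): offset=17

Answer: 17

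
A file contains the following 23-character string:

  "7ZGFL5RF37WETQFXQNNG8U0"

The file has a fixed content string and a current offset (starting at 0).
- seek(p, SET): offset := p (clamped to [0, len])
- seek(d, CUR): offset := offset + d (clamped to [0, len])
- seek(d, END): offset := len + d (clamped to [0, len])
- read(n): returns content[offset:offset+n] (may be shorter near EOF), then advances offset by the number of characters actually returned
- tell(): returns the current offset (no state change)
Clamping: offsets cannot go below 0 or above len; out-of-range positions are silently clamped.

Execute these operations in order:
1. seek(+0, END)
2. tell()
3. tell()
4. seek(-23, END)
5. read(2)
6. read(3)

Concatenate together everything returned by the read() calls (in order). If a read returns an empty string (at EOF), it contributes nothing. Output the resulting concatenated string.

After 1 (seek(+0, END)): offset=23
After 2 (tell()): offset=23
After 3 (tell()): offset=23
After 4 (seek(-23, END)): offset=0
After 5 (read(2)): returned '7Z', offset=2
After 6 (read(3)): returned 'GFL', offset=5

Answer: 7ZGFL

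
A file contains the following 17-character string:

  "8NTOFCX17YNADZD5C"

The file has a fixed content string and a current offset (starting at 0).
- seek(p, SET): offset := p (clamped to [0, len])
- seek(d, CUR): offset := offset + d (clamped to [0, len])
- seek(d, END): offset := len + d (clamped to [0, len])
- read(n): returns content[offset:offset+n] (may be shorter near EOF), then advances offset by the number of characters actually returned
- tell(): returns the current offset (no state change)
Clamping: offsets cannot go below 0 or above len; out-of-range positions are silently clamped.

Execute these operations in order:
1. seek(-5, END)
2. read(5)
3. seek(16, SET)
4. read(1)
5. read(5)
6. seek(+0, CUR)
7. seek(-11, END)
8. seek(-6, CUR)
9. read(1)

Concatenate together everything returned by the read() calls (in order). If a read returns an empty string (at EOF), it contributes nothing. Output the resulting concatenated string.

After 1 (seek(-5, END)): offset=12
After 2 (read(5)): returned 'DZD5C', offset=17
After 3 (seek(16, SET)): offset=16
After 4 (read(1)): returned 'C', offset=17
After 5 (read(5)): returned '', offset=17
After 6 (seek(+0, CUR)): offset=17
After 7 (seek(-11, END)): offset=6
After 8 (seek(-6, CUR)): offset=0
After 9 (read(1)): returned '8', offset=1

Answer: DZD5CC8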